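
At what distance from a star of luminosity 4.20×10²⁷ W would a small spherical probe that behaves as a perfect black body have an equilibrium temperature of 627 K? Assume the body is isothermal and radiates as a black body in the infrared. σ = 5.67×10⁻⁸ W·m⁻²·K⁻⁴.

d ≈ 9.76×10¹⁰ m

For an isothermal black-emitting sphere, (1−a)S·πr² = σ·4πr²·T⁴ ⇒ S = 4σT⁴/(1−a).
S = 4·5.67×10⁻⁸·(627)⁴/1.00 = 35050 W/m².
Flux falls as S = L/(4πd²), so d = √(L/(4πS)) = √(4.20×10²⁷/(4π·35050)).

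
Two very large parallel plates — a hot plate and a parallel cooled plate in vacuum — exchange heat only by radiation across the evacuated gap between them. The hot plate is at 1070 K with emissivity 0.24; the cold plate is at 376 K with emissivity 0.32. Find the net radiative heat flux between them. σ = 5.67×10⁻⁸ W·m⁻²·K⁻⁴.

q ≈ 11600 W/m²

For two infinite grey parallel plates, q = σ(T₁⁴ − T₂⁴)/(1/ε₁ + 1/ε₂ − 1).
T₁⁴ − T₂⁴ = 1.311×10¹² − 1.999×10¹⁰ = 1.291×10¹² K⁴.
1/ε₁ + 1/ε₂ − 1 = 4.167 + 3.125 − 1 = 6.292.
q = 5.67×10⁻⁸ × 1.291×10¹² / 6.292.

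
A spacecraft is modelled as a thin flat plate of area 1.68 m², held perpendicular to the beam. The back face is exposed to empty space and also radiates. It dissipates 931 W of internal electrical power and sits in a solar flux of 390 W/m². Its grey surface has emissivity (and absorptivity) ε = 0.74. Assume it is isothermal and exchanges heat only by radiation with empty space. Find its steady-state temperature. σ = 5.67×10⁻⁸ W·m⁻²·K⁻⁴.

T ≈ 317 K

At steady state, absorbed solar power + internal power = radiated power.
Absorbed: α·S·A_cross = 0.74·390·1.680 = 484.8 W (cross-section A).
Total input = 484.8 + 931 = 1416 W.
Radiated: εσ·A_surf·T⁴ with A_surf = 2A = 3.360 m².
T⁴ = 1416/(0.74·5.67×10⁻⁸·3.360) = 1.004×10¹⁰ K⁴.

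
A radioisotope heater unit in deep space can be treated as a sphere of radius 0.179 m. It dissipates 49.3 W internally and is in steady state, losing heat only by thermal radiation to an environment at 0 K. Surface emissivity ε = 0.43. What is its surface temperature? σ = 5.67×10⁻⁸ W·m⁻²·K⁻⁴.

Steady state: internal power = radiated power, P = εσA T⁴.
Radiating area A = 4πr² = 0.4026 m².
T⁴ = P/(εσA) = 49.3/(0.43·5.67×10⁻⁸·0.4026) = 5.022×10⁹ K⁴.
T = (5.022×10⁹)^(1/4).

T ≈ 266 K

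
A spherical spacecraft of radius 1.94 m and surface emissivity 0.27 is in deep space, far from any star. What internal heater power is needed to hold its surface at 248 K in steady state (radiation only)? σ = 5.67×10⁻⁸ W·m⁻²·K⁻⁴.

P = εσ·4πr²·T⁴.
4πr² = 47.29 m²; T⁴ = 3.783×10⁹ K⁴.
P = 0.27·5.67×10⁻⁸·47.29·3.783×10⁹.

P ≈ 2740 W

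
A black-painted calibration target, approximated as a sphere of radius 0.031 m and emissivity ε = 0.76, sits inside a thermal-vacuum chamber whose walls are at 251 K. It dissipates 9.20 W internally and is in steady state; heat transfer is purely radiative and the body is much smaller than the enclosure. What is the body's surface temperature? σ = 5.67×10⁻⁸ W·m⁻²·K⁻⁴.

T ≈ 384 K

For a small grey body in a large enclosure, net radiated power = εσA(T⁴ − T_w⁴).
Steady state: P = εσA(T⁴ − T_w⁴) with A = 4πr² = 0.01208 m².
T⁴ = P/(εσA) + T_w⁴ = 9.20/(0.76·5.67×10⁻⁸·0.01208) + (251)⁴
    = 1.768×10¹⁰ + 3.969×10⁹ = 2.165×10¹⁰ K⁴.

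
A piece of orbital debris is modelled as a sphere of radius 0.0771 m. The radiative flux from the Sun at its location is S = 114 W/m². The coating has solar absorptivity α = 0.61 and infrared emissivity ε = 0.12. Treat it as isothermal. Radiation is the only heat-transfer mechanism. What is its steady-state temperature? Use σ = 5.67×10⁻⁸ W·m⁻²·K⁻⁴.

T ≈ 225 K

At equilibrium, absorbed power = emitted power.
Absorbing cross-section = πr² = 0.01867 m²; emitting surface = 4πr² = 0.07470 m² (ratio 4).
αS·A_cross = εσ·A_surf·T⁴  ⇒  T⁴ = αS/(ε·4σ).
T⁴ = 0.610·114/(0.12·4·5.67×10⁻⁸) = 2.555×10⁹ K⁴.
T = (2.555×10⁹)^(1/4).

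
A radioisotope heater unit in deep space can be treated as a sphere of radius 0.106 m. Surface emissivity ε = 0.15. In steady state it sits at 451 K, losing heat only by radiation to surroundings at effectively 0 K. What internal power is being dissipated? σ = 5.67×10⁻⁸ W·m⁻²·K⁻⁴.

Steady state: P = εσA T⁴.
A = 4πr² = 0.1412 m²; T⁴ = (451)⁴ = 4.137×10¹⁰ K⁴.
P = 0.15 × 5.67×10⁻⁸ × 0.1412 × 4.137×10¹⁰.

P ≈ 49.7 W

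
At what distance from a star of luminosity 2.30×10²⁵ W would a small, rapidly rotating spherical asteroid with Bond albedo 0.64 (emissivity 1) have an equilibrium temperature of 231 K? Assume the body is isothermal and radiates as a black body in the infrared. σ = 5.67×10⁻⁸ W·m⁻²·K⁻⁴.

For an isothermal black-emitting sphere, (1−a)S·πr² = σ·4πr²·T⁴ ⇒ S = 4σT⁴/(1−a).
S = 4·5.67×10⁻⁸·(231)⁴/0.360 = 1794 W/m².
Flux falls as S = L/(4πd²), so d = √(L/(4πS)) = √(2.30×10²⁵/(4π·1794)).

d ≈ 3.19×10¹⁰ m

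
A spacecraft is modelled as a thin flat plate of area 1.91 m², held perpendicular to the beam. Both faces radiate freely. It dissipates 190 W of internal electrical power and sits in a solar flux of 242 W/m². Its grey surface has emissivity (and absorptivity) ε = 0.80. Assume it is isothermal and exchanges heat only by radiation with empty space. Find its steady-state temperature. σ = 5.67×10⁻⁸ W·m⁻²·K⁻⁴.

T ≈ 238 K

At steady state, absorbed solar power + internal power = radiated power.
Absorbed: α·S·A_cross = 0.80·242·1.910 = 369.8 W (cross-section A).
Total input = 369.8 + 190 = 559.8 W.
Radiated: εσ·A_surf·T⁴ with A_surf = 2A = 3.820 m².
T⁴ = 559.8/(0.80·5.67×10⁻⁸·3.820) = 3.231×10⁹ K⁴.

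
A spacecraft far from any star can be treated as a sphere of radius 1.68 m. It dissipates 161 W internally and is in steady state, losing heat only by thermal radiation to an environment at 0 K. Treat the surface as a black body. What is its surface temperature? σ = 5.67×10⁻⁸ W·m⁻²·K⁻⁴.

Steady state: internal power = radiated power, P = εσA T⁴.
Radiating area A = 4πr² = 35.47 m².
T⁴ = P/(εσA) = 161/(1.0·5.67×10⁻⁸·35.47) = 8.006×10⁷ K⁴.
T = (8.006×10⁷)^(1/4).

T ≈ 94.6 K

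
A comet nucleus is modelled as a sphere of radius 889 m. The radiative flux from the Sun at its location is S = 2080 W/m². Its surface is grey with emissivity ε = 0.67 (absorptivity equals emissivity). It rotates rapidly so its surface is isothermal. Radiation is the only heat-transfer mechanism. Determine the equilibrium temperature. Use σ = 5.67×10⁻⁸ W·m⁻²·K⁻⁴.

T ≈ 309 K

At equilibrium, absorbed power = emitted power.
Absorbing cross-section = πr² = 2.483×10⁶ m²; emitting surface = 4πr² = 9.931×10⁶ m² (ratio 4).
εS·A_cross = εσ·A_surf·T⁴  ⇒  T⁴ = S/(4σ)   (ε cancels).
T⁴ = 2080/(4·5.67×10⁻⁸) = 9.171×10⁹ K⁴.
T = (9.171×10⁹)^(1/4).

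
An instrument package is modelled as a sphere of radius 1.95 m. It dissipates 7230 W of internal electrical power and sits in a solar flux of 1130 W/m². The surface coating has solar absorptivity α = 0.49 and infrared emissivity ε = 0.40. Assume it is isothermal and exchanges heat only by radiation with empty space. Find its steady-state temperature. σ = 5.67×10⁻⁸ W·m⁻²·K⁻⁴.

T ≈ 336 K

At steady state, absorbed solar power + internal power = radiated power.
Absorbed: α·S·A_cross = 0.49·1130·11.95 = 6614 W (cross-section πr²).
Total input = 6614 + 7230 = 13840 W.
Radiated: εσ·A_surf·T⁴ with A_surf = 4πr² = 47.78 m².
T⁴ = 13840/(0.40·5.67×10⁻⁸·47.78) = 1.277×10¹⁰ K⁴.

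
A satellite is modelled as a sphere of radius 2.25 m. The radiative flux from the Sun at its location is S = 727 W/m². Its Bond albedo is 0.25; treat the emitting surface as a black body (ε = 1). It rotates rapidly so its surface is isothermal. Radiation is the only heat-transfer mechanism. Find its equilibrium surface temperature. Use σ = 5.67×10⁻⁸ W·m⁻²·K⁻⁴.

T ≈ 221 K

At equilibrium, absorbed power = emitted power.
Absorbing cross-section = πr² = 15.90 m²; emitting surface = 4πr² = 63.62 m² (ratio 4).
(1−a)S·A_cross = εσ·A_surf·T⁴  ⇒  T⁴ = (1−a)S/(4σ).
T⁴ = 0.750·727/(4·5.67×10⁻⁸) = 2.404×10⁹ K⁴.
T = (2.404×10⁹)^(1/4).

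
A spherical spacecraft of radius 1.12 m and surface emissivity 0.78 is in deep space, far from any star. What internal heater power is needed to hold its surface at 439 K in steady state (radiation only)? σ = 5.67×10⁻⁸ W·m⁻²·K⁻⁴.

P ≈ 25900 W

P = εσ·4πr²·T⁴.
4πr² = 15.76 m²; T⁴ = 3.714×10¹⁰ K⁴.
P = 0.78·5.67×10⁻⁸·15.76·3.714×10¹⁰.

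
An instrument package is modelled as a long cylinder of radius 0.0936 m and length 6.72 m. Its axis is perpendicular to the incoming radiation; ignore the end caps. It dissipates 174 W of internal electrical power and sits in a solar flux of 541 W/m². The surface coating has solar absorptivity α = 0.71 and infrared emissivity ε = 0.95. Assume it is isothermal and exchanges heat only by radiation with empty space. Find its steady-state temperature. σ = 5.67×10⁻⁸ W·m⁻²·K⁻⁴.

T ≈ 236 K

At steady state, absorbed solar power + internal power = radiated power.
Absorbed: α·S·A_cross = 0.71·541·1.258 = 483.2 W (cross-section 2rL).
Total input = 483.2 + 174 = 657.2 W.
Radiated: εσ·A_surf·T⁴ with A_surf = 2πrL = 3.952 m².
T⁴ = 657.2/(0.95·5.67×10⁻⁸·3.952) = 3.087×10⁹ K⁴.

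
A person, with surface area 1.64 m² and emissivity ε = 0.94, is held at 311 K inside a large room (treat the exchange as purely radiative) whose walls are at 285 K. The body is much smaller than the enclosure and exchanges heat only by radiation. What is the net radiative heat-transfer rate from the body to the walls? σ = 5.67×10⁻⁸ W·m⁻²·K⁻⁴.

P_net ≈ 241 W

For a small grey body in a large enclosure: P_net = εσA(T_body⁴ − T_wall⁴).
A = 1.64 m²; T_body⁴ − T_wall⁴ = 9.355×10⁹ − 6.598×10⁹ = 2.757×10⁹ K⁴.
|P_net| = 0.94·5.67×10⁻⁸·1.640·2.757×10⁹.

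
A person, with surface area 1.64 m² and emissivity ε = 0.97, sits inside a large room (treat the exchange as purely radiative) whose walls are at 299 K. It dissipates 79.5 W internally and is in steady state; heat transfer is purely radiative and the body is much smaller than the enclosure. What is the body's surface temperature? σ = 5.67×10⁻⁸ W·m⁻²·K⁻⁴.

For a small grey body in a large enclosure, net radiated power = εσA(T⁴ − T_w⁴).
Steady state: P = εσA(T⁴ − T_w⁴) with A = 1.64 m².
T⁴ = P/(εσA) + T_w⁴ = 79.5/(0.97·5.67×10⁻⁸·1.640) + (299)⁴
    = 8.814×10⁸ + 7.993×10⁹ = 8.874×10⁹ K⁴.

T ≈ 307 K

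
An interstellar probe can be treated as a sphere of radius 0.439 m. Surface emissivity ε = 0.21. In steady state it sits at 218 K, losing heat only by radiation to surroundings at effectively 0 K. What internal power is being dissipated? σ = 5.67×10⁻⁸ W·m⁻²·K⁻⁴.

P ≈ 65.1 W

Steady state: P = εσA T⁴.
A = 4πr² = 2.422 m²; T⁴ = (218)⁴ = 2.259×10⁹ K⁴.
P = 0.21 × 5.67×10⁻⁸ × 2.422 × 2.259×10⁹.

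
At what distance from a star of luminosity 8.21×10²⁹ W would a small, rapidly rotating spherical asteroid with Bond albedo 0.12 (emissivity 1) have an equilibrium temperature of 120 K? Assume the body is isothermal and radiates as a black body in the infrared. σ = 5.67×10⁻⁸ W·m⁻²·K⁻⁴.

For an isothermal black-emitting sphere, (1−a)S·πr² = σ·4πr²·T⁴ ⇒ S = 4σT⁴/(1−a).
S = 4·5.67×10⁻⁸·(120)⁴/0.880 = 53.44 W/m².
Flux falls as S = L/(4πd²), so d = √(L/(4πS)) = √(8.21×10²⁹/(4π·53.44)).

d ≈ 3.50×10¹³ m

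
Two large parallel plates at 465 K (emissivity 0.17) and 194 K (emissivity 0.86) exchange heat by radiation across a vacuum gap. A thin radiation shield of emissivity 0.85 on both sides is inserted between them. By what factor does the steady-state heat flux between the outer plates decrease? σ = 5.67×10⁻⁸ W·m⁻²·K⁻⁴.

Without shield: q₀ = σΔ(T⁴)/(1/ε₁+1/ε₂−1) with denominator 6.045.
With shield the two gaps are in series; the resistances add: (1/ε₁+1/ε_s−1)+(1/ε_s+1/ε₂−1) = 6.059+1.339 = 7.398.
Heat-flux ratio q₀/q = 7.398/6.045.

factor ≈ 1.22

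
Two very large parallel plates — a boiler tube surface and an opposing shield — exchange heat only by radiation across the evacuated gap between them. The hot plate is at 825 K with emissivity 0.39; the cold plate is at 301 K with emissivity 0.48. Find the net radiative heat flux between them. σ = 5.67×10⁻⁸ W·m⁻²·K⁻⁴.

For two infinite grey parallel plates, q = σ(T₁⁴ − T₂⁴)/(1/ε₁ + 1/ε₂ − 1).
T₁⁴ − T₂⁴ = 4.633×10¹¹ − 8.209×10⁹ = 4.550×10¹¹ K⁴.
1/ε₁ + 1/ε₂ − 1 = 2.564 + 2.083 − 1 = 3.647.
q = 5.67×10⁻⁸ × 4.550×10¹¹ / 3.647.

q ≈ 7070 W/m²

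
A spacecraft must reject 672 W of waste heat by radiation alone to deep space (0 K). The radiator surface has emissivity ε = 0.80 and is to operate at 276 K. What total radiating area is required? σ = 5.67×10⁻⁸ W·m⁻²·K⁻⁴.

P = εσA T⁴ ⇒ A = P/(εσT⁴).
T⁴ = 5.803×10⁹ K⁴.
A = 672/(0.80 × 5.67×10⁻⁸ × 5.803×10⁹).

A ≈ 2.55 m²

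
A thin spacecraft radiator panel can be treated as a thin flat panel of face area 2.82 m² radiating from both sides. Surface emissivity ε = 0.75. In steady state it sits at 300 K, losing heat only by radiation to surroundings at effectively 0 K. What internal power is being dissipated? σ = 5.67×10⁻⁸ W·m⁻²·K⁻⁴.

Steady state: P = εσA T⁴.
A = 2·2.82 = 5.640 m²; T⁴ = (300)⁴ = 8.100×10⁹ K⁴.
P = 0.75 × 5.67×10⁻⁸ × 5.640 × 8.100×10⁹.

P ≈ 1940 W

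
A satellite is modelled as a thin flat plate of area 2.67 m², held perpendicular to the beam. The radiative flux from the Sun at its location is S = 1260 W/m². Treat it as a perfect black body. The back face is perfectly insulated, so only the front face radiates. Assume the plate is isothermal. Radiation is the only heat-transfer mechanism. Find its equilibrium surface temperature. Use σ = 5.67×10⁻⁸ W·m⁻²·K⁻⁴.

At equilibrium, absorbed power = emitted power.
Absorbing cross-section = A = 2.670 m²; emitting surface = A = 2.670 m² (ratio 1).
S·A_cross = εσ·A_surf·T⁴  ⇒  T⁴ = S/(1σ).
T⁴ = 1.00·1260/(1·5.67×10⁻⁸) = 2.222×10¹⁰ K⁴.
T = (2.222×10¹⁰)^(1/4).

T ≈ 386 K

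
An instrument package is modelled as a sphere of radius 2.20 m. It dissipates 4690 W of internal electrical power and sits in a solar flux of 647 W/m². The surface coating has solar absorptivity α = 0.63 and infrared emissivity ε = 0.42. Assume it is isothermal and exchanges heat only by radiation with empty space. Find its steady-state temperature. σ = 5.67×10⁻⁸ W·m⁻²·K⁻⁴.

T ≈ 294 K

At steady state, absorbed solar power + internal power = radiated power.
Absorbed: α·S·A_cross = 0.63·647·15.21 = 6198 W (cross-section πr²).
Total input = 6198 + 4690 = 10890 W.
Radiated: εσ·A_surf·T⁴ with A_surf = 4πr² = 60.82 m².
T⁴ = 10890/(0.42·5.67×10⁻⁸·60.82) = 7.517×10⁹ K⁴.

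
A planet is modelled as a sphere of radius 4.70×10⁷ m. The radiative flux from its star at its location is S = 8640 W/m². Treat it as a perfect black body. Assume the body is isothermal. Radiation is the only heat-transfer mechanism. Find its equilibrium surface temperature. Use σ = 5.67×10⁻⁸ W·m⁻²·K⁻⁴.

T ≈ 442 K

At equilibrium, absorbed power = emitted power.
Absorbing cross-section = πr² = 6.940×10¹⁵ m²; emitting surface = 4πr² = 2.776×10¹⁶ m² (ratio 4).
S·A_cross = εσ·A_surf·T⁴  ⇒  T⁴ = S/(4σ).
T⁴ = 1.00·8640/(4·5.67×10⁻⁸) = 3.810×10¹⁰ K⁴.
T = (3.810×10¹⁰)^(1/4).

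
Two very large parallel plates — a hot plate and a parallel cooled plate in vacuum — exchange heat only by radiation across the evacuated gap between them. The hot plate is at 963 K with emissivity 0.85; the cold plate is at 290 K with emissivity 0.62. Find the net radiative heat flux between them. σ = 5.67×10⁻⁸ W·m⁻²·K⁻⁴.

q ≈ 27000 W/m²

For two infinite grey parallel plates, q = σ(T₁⁴ − T₂⁴)/(1/ε₁ + 1/ε₂ − 1).
T₁⁴ − T₂⁴ = 8.600×10¹¹ − 7.073×10⁹ = 8.529×10¹¹ K⁴.
1/ε₁ + 1/ε₂ − 1 = 1.176 + 1.613 − 1 = 1.789.
q = 5.67×10⁻⁸ × 8.529×10¹¹ / 1.789.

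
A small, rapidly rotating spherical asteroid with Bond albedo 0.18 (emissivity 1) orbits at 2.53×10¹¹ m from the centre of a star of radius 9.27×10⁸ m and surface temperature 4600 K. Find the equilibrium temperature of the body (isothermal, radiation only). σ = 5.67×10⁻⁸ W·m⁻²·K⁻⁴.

The star's surface emits σT_*⁴; at distance d the flux is S = σT_*⁴(R_*/d)².
S = 5.67×10⁻⁸·(4600)⁴·(9.27×10⁸/2.53×10¹¹)² = 340.8 W/m².
For an isothermal sphere T⁴ = (1−a)S/(4σ) = 1.232×10⁹ K⁴.

T ≈ 187 K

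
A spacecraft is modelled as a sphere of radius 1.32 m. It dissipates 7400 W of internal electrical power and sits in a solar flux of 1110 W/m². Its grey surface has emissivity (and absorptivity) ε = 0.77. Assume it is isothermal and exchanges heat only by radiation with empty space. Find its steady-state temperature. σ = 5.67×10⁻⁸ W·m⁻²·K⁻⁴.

T ≈ 335 K

At steady state, absorbed solar power + internal power = radiated power.
Absorbed: α·S·A_cross = 0.77·1110·5.474 = 4679 W (cross-section πr²).
Total input = 4679 + 7400 = 12080 W.
Radiated: εσ·A_surf·T⁴ with A_surf = 4πr² = 21.90 m².
T⁴ = 12080/(0.77·5.67×10⁻⁸·21.90) = 1.264×10¹⁰ K⁴.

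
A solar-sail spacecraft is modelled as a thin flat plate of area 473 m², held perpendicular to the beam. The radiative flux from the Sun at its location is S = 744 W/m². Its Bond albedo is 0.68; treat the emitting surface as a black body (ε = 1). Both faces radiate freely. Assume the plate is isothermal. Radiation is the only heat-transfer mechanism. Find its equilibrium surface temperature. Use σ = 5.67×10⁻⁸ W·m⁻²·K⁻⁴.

At equilibrium, absorbed power = emitted power.
Absorbing cross-section = A = 473.0 m²; emitting surface = 2A = 946.0 m² (ratio 2).
(1−a)S·A_cross = εσ·A_surf·T⁴  ⇒  T⁴ = (1−a)S/(2σ).
T⁴ = 0.320·744/(2·5.67×10⁻⁸) = 2.099×10⁹ K⁴.
T = (2.099×10⁹)^(1/4).

T ≈ 214 K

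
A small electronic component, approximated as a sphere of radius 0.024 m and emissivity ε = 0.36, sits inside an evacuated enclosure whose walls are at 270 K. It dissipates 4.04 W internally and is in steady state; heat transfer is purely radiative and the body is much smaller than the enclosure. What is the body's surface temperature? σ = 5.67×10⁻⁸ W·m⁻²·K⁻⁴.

T ≈ 425 K

For a small grey body in a large enclosure, net radiated power = εσA(T⁴ − T_w⁴).
Steady state: P = εσA(T⁴ − T_w⁴) with A = 4πr² = 0.007238 m².
T⁴ = P/(εσA) + T_w⁴ = 4.04/(0.36·5.67×10⁻⁸·0.007238) + (270)⁴
    = 2.734×10¹⁰ + 5.314×10⁹ = 3.266×10¹⁰ K⁴.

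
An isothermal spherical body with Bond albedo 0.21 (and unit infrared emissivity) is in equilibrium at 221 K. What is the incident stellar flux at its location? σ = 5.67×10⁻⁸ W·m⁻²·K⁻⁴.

S ≈ 685 W/m²

(1−a)S·πr² = σ·4πr²·T⁴ ⇒ S = 4σT⁴/(1−a).
S = 4·5.67×10⁻⁸·2.385×10⁹/0.790.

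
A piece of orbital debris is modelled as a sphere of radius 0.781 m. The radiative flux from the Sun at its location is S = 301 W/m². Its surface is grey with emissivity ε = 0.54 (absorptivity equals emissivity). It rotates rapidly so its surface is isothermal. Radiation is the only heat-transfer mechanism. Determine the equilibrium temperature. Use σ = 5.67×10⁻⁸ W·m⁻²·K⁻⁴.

T ≈ 191 K

At equilibrium, absorbed power = emitted power.
Absorbing cross-section = πr² = 1.916 m²; emitting surface = 4πr² = 7.665 m² (ratio 4).
εS·A_cross = εσ·A_surf·T⁴  ⇒  T⁴ = S/(4σ)   (ε cancels).
T⁴ = 301/(4·5.67×10⁻⁸) = 1.327×10⁹ K⁴.
T = (1.327×10⁹)^(1/4).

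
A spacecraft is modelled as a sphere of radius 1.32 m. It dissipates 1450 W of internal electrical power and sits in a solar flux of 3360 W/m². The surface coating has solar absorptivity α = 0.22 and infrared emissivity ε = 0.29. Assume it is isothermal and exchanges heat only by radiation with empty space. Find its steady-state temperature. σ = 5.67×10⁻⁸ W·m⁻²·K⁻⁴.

At steady state, absorbed solar power + internal power = radiated power.
Absorbed: α·S·A_cross = 0.22·3360·5.474 = 4046 W (cross-section πr²).
Total input = 4046 + 1450 = 5496 W.
Radiated: εσ·A_surf·T⁴ with A_surf = 4πr² = 21.90 m².
T⁴ = 5496/(0.29·5.67×10⁻⁸·21.90) = 1.527×10¹⁰ K⁴.

T ≈ 352 K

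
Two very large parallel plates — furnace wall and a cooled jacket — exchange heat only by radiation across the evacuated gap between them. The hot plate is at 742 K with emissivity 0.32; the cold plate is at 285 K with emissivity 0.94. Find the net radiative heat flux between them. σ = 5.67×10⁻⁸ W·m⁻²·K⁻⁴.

For two infinite grey parallel plates, q = σ(T₁⁴ − T₂⁴)/(1/ε₁ + 1/ε₂ − 1).
T₁⁴ − T₂⁴ = 3.031×10¹¹ − 6.598×10⁹ = 2.965×10¹¹ K⁴.
1/ε₁ + 1/ε₂ − 1 = 3.125 + 1.064 − 1 = 3.189.
q = 5.67×10⁻⁸ × 2.965×10¹¹ / 3.189.

q ≈ 5270 W/m²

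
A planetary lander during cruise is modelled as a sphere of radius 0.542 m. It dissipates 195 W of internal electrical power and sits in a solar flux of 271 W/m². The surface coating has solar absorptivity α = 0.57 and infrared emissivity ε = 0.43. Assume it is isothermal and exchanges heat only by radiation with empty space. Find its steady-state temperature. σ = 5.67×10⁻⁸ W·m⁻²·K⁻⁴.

At steady state, absorbed solar power + internal power = radiated power.
Absorbed: α·S·A_cross = 0.57·271·0.9229 = 142.6 W (cross-section πr²).
Total input = 142.6 + 195 = 337.6 W.
Radiated: εσ·A_surf·T⁴ with A_surf = 4πr² = 3.692 m².
T⁴ = 337.6/(0.43·5.67×10⁻⁸·3.692) = 3.750×10⁹ K⁴.

T ≈ 247 K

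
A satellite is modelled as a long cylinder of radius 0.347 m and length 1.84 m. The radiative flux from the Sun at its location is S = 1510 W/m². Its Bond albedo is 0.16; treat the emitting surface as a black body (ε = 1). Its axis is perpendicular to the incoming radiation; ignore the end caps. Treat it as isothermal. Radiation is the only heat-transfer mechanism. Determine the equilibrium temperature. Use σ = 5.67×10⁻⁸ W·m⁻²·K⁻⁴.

At equilibrium, absorbed power = emitted power.
Absorbing cross-section = 2rL = 1.277 m²; emitting surface = 2πrL = 4.012 m² (ratio π).
(1−a)S·A_cross = εσ·A_surf·T⁴  ⇒  T⁴ = (1−a)S/(πσ).
T⁴ = 0.840·1510/(π·5.67×10⁻⁸) = 7.121×10⁹ K⁴.
T = (7.121×10⁹)^(1/4).

T ≈ 290 K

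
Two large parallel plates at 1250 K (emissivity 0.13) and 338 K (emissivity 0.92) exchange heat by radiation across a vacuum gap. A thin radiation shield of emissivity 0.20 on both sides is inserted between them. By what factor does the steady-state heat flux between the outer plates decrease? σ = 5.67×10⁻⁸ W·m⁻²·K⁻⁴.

Without shield: q₀ = σΔ(T⁴)/(1/ε₁+1/ε₂−1) with denominator 7.779.
With shield the two gaps are in series; the resistances add: (1/ε₁+1/ε_s−1)+(1/ε_s+1/ε₂−1) = 11.69+5.087 = 16.78.
Heat-flux ratio q₀/q = 16.78/7.779.

factor ≈ 2.16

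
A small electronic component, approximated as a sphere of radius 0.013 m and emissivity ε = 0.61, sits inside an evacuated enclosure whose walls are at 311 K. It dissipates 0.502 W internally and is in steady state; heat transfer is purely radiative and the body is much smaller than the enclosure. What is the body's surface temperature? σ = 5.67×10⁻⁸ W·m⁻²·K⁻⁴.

For a small grey body in a large enclosure, net radiated power = εσA(T⁴ − T_w⁴).
Steady state: P = εσA(T⁴ − T_w⁴) with A = 4πr² = 0.002124 m².
T⁴ = P/(εσA) + T_w⁴ = 0.502/(0.61·5.67×10⁻⁸·0.002124) + (311)⁴
    = 6.834×10⁹ + 9.355×10⁹ = 1.619×10¹⁰ K⁴.

T ≈ 357 K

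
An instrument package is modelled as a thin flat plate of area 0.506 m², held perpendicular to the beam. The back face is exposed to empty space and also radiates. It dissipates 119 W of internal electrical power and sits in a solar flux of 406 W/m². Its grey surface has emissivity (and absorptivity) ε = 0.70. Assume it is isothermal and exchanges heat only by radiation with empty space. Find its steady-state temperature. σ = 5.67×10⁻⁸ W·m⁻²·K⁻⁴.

At steady state, absorbed solar power + internal power = radiated power.
Absorbed: α·S·A_cross = 0.70·406·0.5060 = 143.8 W (cross-section A).
Total input = 143.8 + 119 = 262.8 W.
Radiated: εσ·A_surf·T⁴ with A_surf = 2A = 1.012 m².
T⁴ = 262.8/(0.70·5.67×10⁻⁸·1.012) = 6.543×10⁹ K⁴.

T ≈ 284 K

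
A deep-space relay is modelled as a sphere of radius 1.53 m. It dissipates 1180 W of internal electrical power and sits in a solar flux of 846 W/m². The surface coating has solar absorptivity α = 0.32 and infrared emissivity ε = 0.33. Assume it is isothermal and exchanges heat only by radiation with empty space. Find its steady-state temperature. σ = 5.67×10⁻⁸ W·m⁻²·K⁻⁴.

T ≈ 276 K

At steady state, absorbed solar power + internal power = radiated power.
Absorbed: α·S·A_cross = 0.32·846·7.354 = 1991 W (cross-section πr²).
Total input = 1991 + 1180 = 3171 W.
Radiated: εσ·A_surf·T⁴ with A_surf = 4πr² = 29.42 m².
T⁴ = 3171/(0.33·5.67×10⁻⁸·29.42) = 5.761×10⁹ K⁴.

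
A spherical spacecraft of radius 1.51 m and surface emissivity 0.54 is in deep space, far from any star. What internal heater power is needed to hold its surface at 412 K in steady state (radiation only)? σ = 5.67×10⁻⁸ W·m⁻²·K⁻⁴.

P = εσ·4πr²·T⁴.
4πr² = 28.65 m²; T⁴ = 2.881×10¹⁰ K⁴.
P = 0.54·5.67×10⁻⁸·28.65·2.881×10¹⁰.

P ≈ 25300 W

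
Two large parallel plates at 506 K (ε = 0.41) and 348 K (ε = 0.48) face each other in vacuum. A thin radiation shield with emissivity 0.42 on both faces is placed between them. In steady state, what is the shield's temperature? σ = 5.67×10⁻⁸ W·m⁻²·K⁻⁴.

In steady state the net flux on the hot side equals that on the cold side.
σ(T₁⁴−T_s⁴)/D₁ = σ(T_s⁴−T₂⁴)/D₂, with D₁ = 1/ε₁+1/ε_s−1 = 3.820, D₂ = 1/ε_s+1/ε₂−1 = 3.464.
Solve for T_s⁴: T_s⁴ = (D₂·T₁⁴ + D₁·T₂⁴)/(D₁+D₂) = 3.887×10¹⁰ K⁴.

T_s ≈ 444 K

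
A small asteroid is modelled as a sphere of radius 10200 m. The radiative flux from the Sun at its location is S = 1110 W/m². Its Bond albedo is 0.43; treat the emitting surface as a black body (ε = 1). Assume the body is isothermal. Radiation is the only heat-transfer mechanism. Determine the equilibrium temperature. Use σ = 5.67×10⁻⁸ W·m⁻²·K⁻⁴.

T ≈ 230 K

At equilibrium, absorbed power = emitted power.
Absorbing cross-section = πr² = 3.269×10⁸ m²; emitting surface = 4πr² = 1.307×10⁹ m² (ratio 4).
(1−a)S·A_cross = εσ·A_surf·T⁴  ⇒  T⁴ = (1−a)S/(4σ).
T⁴ = 0.570·1110/(4·5.67×10⁻⁸) = 2.790×10⁹ K⁴.
T = (2.790×10⁹)^(1/4).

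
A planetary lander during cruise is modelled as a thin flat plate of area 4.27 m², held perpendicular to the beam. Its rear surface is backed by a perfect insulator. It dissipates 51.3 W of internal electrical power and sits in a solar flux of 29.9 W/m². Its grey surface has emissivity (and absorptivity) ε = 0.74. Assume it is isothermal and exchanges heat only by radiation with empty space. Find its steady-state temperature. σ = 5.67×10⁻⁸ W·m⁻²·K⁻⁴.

At steady state, absorbed solar power + internal power = radiated power.
Absorbed: α·S·A_cross = 0.74·29.9·4.270 = 94.48 W (cross-section A).
Total input = 94.48 + 51.3 = 145.8 W.
Radiated: εσ·A_surf·T⁴ with A_surf = A = 4.270 m².
T⁴ = 145.8/(0.74·5.67×10⁻⁸·4.270) = 8.137×10⁸ K⁴.

T ≈ 169 K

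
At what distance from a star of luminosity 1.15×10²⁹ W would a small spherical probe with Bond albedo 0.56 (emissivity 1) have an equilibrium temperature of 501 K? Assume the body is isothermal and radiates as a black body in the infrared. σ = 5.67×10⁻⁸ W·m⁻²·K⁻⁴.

d ≈ 5.31×10¹¹ m

For an isothermal black-emitting sphere, (1−a)S·πr² = σ·4πr²·T⁴ ⇒ S = 4σT⁴/(1−a).
S = 4·5.67×10⁻⁸·(501)⁴/0.440 = 32470 W/m².
Flux falls as S = L/(4πd²), so d = √(L/(4πS)) = √(1.15×10²⁹/(4π·32470)).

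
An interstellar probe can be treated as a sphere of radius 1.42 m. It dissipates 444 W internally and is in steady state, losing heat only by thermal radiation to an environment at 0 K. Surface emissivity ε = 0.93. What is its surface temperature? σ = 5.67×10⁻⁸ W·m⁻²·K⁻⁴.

T ≈ 135 K

Steady state: internal power = radiated power, P = εσA T⁴.
Radiating area A = 4πr² = 25.34 m².
T⁴ = P/(εσA) = 444/(0.93·5.67×10⁻⁸·25.34) = 3.323×10⁸ K⁴.
T = (3.323×10⁸)^(1/4).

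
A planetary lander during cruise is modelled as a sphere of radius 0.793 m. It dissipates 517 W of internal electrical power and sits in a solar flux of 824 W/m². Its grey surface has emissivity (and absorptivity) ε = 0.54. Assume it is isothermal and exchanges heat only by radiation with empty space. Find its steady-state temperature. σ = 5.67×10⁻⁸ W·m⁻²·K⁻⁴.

T ≈ 276 K

At steady state, absorbed solar power + internal power = radiated power.
Absorbed: α·S·A_cross = 0.54·824·1.976 = 879.1 W (cross-section πr²).
Total input = 879.1 + 517 = 1396 W.
Radiated: εσ·A_surf·T⁴ with A_surf = 4πr² = 7.902 m².
T⁴ = 1396/(0.54·5.67×10⁻⁸·7.902) = 5.770×10⁹ K⁴.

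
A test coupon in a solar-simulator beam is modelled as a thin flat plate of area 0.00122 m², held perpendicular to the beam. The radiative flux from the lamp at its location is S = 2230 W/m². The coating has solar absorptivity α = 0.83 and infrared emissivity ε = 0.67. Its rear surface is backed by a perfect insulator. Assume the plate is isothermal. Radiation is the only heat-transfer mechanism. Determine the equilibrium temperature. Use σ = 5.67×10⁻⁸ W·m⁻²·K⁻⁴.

T ≈ 470 K

At equilibrium, absorbed power = emitted power.
Absorbing cross-section = A = 0.001220 m²; emitting surface = A = 0.001220 m² (ratio 1).
αS·A_cross = εσ·A_surf·T⁴  ⇒  T⁴ = αS/(ε·1σ).
T⁴ = 0.830·2230/(0.67·1·5.67×10⁻⁸) = 4.872×10¹⁰ K⁴.
T = (4.872×10¹⁰)^(1/4).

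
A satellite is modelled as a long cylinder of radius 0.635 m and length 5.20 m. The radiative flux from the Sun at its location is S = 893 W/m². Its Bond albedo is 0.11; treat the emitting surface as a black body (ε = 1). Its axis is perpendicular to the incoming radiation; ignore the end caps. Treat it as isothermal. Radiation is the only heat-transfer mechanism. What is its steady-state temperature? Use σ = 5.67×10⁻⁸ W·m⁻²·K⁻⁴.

T ≈ 258 K

At equilibrium, absorbed power = emitted power.
Absorbing cross-section = 2rL = 6.604 m²; emitting surface = 2πrL = 20.75 m² (ratio π).
(1−a)S·A_cross = εσ·A_surf·T⁴  ⇒  T⁴ = (1−a)S/(πσ).
T⁴ = 0.890·893/(π·5.67×10⁻⁸) = 4.462×10⁹ K⁴.
T = (4.462×10⁹)^(1/4).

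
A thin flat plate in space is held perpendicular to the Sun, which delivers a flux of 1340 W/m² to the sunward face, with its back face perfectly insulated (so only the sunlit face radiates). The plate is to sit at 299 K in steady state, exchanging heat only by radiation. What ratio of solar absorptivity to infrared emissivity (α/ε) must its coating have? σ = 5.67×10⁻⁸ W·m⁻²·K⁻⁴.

α/ε ≈ 0.338

Balance: αS·A = εσ·1A·T⁴ ⇒ α/ε = σT⁴/S.
α/ε = 5.67×10⁻⁸·(299)⁴/1340 = 5.67×10⁻⁸·7.993×10⁹/1340.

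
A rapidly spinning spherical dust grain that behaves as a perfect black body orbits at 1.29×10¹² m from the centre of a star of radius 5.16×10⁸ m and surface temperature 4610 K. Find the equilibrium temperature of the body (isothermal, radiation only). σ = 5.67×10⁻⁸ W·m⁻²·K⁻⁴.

T ≈ 65.2 K

The star's surface emits σT_*⁴; at distance d the flux is S = σT_*⁴(R_*/d)².
S = 5.67×10⁻⁸·(4610)⁴·(5.16×10⁸/1.29×10¹²)² = 4.097 W/m².
For an isothermal sphere T⁴ = (1−a)S/(4σ) = 1.807×10⁷ K⁴.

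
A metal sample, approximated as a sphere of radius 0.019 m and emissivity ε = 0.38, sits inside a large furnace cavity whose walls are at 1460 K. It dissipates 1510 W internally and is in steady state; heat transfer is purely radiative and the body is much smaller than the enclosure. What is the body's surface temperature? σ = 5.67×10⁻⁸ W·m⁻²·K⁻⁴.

T ≈ 2110 K

For a small grey body in a large enclosure, net radiated power = εσA(T⁴ − T_w⁴).
Steady state: P = εσA(T⁴ − T_w⁴) with A = 4πr² = 0.004536 m².
T⁴ = P/(εσA) + T_w⁴ = 1510/(0.38·5.67×10⁻⁸·0.004536) + (1460)⁴
    = 1.545×10¹³ + 4.544×10¹² = 1.999×10¹³ K⁴.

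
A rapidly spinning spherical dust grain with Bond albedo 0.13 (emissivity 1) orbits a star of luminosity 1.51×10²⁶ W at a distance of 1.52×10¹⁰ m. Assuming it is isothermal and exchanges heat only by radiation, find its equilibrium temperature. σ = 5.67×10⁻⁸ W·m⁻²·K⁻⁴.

T ≈ 668 K

First find the stellar flux at distance d: S = L/(4πd²) = 1.51×10²⁶/(4π·(1.52×10¹⁰)²) = 52010 W/m².
For an isothermal sphere, absorbed (1−a)S·πr² = emitted σ·4πr²·T⁴, so T⁴ = (1−a)S/(4σ).
T⁴ = 0.870·52010/(4·5.67×10⁻⁸) = 1.995×10¹¹ K⁴.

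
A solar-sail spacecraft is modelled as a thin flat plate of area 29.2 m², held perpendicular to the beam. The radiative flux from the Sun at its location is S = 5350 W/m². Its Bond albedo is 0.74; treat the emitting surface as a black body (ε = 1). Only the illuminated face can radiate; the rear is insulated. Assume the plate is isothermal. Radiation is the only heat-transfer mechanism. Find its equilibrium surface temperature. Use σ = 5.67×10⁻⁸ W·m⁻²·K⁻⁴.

T ≈ 396 K

At equilibrium, absorbed power = emitted power.
Absorbing cross-section = A = 29.20 m²; emitting surface = A = 29.20 m² (ratio 1).
(1−a)S·A_cross = εσ·A_surf·T⁴  ⇒  T⁴ = (1−a)S/(1σ).
T⁴ = 0.260·5350/(1·5.67×10⁻⁸) = 2.453×10¹⁰ K⁴.
T = (2.453×10¹⁰)^(1/4).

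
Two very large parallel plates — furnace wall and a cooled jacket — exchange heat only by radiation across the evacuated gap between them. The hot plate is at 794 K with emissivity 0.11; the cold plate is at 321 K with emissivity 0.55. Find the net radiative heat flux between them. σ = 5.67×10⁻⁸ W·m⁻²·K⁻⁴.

q ≈ 2210 W/m²

For two infinite grey parallel plates, q = σ(T₁⁴ − T₂⁴)/(1/ε₁ + 1/ε₂ − 1).
T₁⁴ − T₂⁴ = 3.974×10¹¹ − 1.062×10¹⁰ = 3.868×10¹¹ K⁴.
1/ε₁ + 1/ε₂ − 1 = 9.091 + 1.818 − 1 = 9.909.
q = 5.67×10⁻⁸ × 3.868×10¹¹ / 9.909.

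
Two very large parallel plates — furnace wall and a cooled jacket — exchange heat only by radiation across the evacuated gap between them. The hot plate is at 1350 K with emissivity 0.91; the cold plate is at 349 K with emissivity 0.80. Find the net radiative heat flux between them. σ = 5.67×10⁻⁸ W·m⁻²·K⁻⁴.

For two infinite grey parallel plates, q = σ(T₁⁴ − T₂⁴)/(1/ε₁ + 1/ε₂ − 1).
T₁⁴ − T₂⁴ = 3.322×10¹² − 1.484×10¹⁰ = 3.307×10¹² K⁴.
1/ε₁ + 1/ε₂ − 1 = 1.099 + 1.250 − 1 = 1.349.
q = 5.67×10⁻⁸ × 3.307×10¹² / 1.349.

q ≈ 1.39×10⁵ W/m²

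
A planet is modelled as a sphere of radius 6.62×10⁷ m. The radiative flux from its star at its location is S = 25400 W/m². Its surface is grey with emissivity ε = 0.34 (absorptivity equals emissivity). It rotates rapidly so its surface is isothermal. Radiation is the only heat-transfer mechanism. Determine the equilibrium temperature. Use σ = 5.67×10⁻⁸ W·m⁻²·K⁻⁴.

At equilibrium, absorbed power = emitted power.
Absorbing cross-section = πr² = 1.377×10¹⁶ m²; emitting surface = 4πr² = 5.507×10¹⁶ m² (ratio 4).
εS·A_cross = εσ·A_surf·T⁴  ⇒  T⁴ = S/(4σ)   (ε cancels).
T⁴ = 25400/(4·5.67×10⁻⁸) = 1.120×10¹¹ K⁴.
T = (1.120×10¹¹)^(1/4).

T ≈ 578 K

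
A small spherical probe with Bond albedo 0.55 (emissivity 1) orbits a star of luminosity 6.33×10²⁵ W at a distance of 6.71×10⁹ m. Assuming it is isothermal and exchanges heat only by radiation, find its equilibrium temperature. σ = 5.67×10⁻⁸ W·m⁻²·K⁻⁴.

T ≈ 686 K

First find the stellar flux at distance d: S = L/(4πd²) = 6.33×10²⁵/(4π·(6.71×10⁹)²) = 1.119×10⁵ W/m².
For an isothermal sphere, absorbed (1−a)S·πr² = emitted σ·4πr²·T⁴, so T⁴ = (1−a)S/(4σ).
T⁴ = 0.450·1.119×10⁵/(4·5.67×10⁻⁸) = 2.220×10¹¹ K⁴.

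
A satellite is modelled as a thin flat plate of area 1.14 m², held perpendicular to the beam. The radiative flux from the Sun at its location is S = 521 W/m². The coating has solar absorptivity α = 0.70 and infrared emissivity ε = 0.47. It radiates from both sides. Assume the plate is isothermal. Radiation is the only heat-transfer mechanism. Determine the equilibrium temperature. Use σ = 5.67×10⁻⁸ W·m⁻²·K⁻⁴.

At equilibrium, absorbed power = emitted power.
Absorbing cross-section = A = 1.140 m²; emitting surface = 2A = 2.280 m² (ratio 2).
αS·A_cross = εσ·A_surf·T⁴  ⇒  T⁴ = αS/(ε·2σ).
T⁴ = 0.700·521/(0.47·2·5.67×10⁻⁸) = 6.843×10⁹ K⁴.
T = (6.843×10⁹)^(1/4).

T ≈ 288 K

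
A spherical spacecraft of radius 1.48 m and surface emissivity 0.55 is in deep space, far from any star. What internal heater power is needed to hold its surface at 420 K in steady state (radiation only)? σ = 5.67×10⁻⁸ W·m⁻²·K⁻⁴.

P ≈ 26700 W

P = εσ·4πr²·T⁴.
4πr² = 27.53 m²; T⁴ = 3.112×10¹⁰ K⁴.
P = 0.55·5.67×10⁻⁸·27.53·3.112×10¹⁰.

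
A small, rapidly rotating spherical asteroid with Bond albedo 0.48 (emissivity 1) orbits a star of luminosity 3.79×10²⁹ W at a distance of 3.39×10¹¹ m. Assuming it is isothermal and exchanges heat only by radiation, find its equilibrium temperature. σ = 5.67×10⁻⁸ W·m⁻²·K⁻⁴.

First find the stellar flux at distance d: S = L/(4πd²) = 3.79×10²⁹/(4π·(3.39×10¹¹)²) = 2.624×10⁵ W/m².
For an isothermal sphere, absorbed (1−a)S·πr² = emitted σ·4πr²·T⁴, so T⁴ = (1−a)S/(4σ).
T⁴ = 0.520·2.624×10⁵/(4·5.67×10⁻⁸) = 6.017×10¹¹ K⁴.

T ≈ 881 K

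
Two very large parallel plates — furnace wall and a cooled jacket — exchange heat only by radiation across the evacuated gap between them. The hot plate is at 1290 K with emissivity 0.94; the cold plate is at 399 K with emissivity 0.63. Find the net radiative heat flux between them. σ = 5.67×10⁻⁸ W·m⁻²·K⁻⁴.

For two infinite grey parallel plates, q = σ(T₁⁴ − T₂⁴)/(1/ε₁ + 1/ε₂ − 1).
T₁⁴ − T₂⁴ = 2.769×10¹² − 2.534×10¹⁰ = 2.744×10¹² K⁴.
1/ε₁ + 1/ε₂ − 1 = 1.064 + 1.587 − 1 = 1.651.
q = 5.67×10⁻⁸ × 2.744×10¹² / 1.651.

q ≈ 94200 W/m²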